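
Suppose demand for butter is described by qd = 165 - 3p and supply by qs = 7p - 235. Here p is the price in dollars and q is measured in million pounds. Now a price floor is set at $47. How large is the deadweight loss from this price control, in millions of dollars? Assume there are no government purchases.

105

Setting quantity demanded equal to quantity supplied, 165 - 3p = 7p - 235, gives p* = 40 and q* = 45.
Because the floor (47) lies above the market-clearing price, it is binding.
At p = 47: qd = 165 - 3·47 = 24 and qs = 7·47 - 235 = 94.
Quantity traded falls to 24. At q = 24 the demand price is (165 - 24)/3 = 47 and the supply price is (235 + 24)/7 = 37.
Deadweight loss = ½ · (47 - 37) · (45 - 24) = ½ · 10 · 21 = 105.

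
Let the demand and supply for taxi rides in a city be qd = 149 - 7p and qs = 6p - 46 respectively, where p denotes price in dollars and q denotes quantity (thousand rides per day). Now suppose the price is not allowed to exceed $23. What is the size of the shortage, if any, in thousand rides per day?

Without the control the market clears where 149 - 7p = 6p - 46, i.e. p* = 15 and q* = 44.
Since 23 is above p* = 15, the ceiling does not bind and the free-market outcome prevails.
Since the control does not bind, there is no shortage.

0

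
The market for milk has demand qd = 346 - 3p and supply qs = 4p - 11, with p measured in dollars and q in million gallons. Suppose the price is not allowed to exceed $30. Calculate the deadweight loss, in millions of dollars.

2058

In a free market, 346 - 3p = 4p - 11 gives the equilibrium p* = 51, q* = 193.
Because the ceiling (30) lies below the market-clearing price, it is binding.
At p = 30: qd = 346 - 3·30 = 256 and qs = 4·30 - 11 = 109.
Quantity traded falls to 109. At q = 109 the demand price is (346 - 109)/3 = 79 and the supply price is (11 + 109)/4 = 30.
Deadweight loss = ½ · (79 - 30) · (193 - 109) = ½ · 49 · 84 = 2058.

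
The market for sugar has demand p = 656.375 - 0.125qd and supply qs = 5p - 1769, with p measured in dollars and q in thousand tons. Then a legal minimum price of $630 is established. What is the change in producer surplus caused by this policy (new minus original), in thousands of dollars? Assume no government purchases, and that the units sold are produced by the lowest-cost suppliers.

Rearranging demand gives qd = 5251 - 8p. In a free market, 5251 - 8p = 5p - 1769 gives the equilibrium p* = 540, q* = 931.
Since 630 > 540, the floor is binding.
At p = 630: qd = 5251 - 8·630 = 211 and qs = 5·630 - 1769 = 1381.
Producer surplus without the control is ½ · (540 - 353.8) · 931 = 86676.1.
With the floor, 211 units are sold at 630. The supply price at q = 211 is 396, so PS = ½ · [(630 - 353.8) + (630 - 396)] · 211 = 53826.1.
Change in producer surplus = 53826.1 - 86676.1 = -32850.

-32850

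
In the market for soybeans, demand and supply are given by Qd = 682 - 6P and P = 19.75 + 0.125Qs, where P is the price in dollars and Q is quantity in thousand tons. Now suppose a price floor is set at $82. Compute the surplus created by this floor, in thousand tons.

308

Rearranging supply gives Qs = 8P - 158. Setting quantity demanded equal to quantity supplied, 682 - 6P = 8P - 158, gives P* = 60 and Q* = 322.
Because the floor (82) lies above the market-clearing price, it is binding.
At P = 82: Qd = 682 - 6·82 = 190 and Qs = 8·82 - 158 = 498.
Surplus = Qs - Qd = 498 - 190 = 308.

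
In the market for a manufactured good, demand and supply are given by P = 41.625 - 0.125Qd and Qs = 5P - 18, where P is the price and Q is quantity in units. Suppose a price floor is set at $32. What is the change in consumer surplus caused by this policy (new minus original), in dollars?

Rearranging demand gives Qd = 333 - 8P. Setting quantity demanded equal to quantity supplied, 333 - 8P = 5P - 18, gives P* = 27 and Q* = 117.
Since 32 > 27, the floor is binding.
At P = 32: Qd = 333 - 8·32 = 77 and Qs = 5·32 - 18 = 142.
Consumer surplus without the control is ½ · (41.625 - 27) · 117 = 855.5625.
With the floor, consumers buy 77 units at 32, so CS = ½ · (41.625 - 32) · 77 = 370.5625.
Change in consumer surplus = 370.5625 - 855.5625 = -485.

-485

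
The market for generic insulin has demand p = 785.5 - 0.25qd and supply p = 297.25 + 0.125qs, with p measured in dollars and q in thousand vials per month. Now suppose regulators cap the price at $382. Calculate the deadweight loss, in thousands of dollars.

Rearranging demand gives qd = 3142 - 4p; rearranging supply gives qs = 8p - 2378. Equilibrium: 3142 - 4p = 8p - 2378, so 5520 = 12p and p* = 460, q* = 1302.
Because the ceiling (382) lies below the market-clearing price, it is binding.
At p = 382: qd = 3142 - 4·382 = 1614 and qs = 8·382 - 2378 = 678.
Quantity traded falls to 678. At q = 678 the demand price is (3142 - 678)/4 = 616 and the supply price is (2378 + 678)/8 = 382.
Deadweight loss = ½ · (616 - 382) · (1302 - 678) = ½ · 234 · 624 = 73008.

73008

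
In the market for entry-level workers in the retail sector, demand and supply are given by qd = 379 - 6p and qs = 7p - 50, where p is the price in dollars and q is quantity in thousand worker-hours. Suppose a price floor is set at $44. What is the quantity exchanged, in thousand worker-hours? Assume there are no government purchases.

115

Equilibrium: 379 - 6p = 7p - 50, so 429 = 13p and p* = 33, q* = 181.
Because the floor (44) lies above the market-clearing price, it is binding.
At p = 44: qd = 379 - 6·44 = 115 and qs = 7·44 - 50 = 258.
The quantity actually transacted is the short side, demand: 115.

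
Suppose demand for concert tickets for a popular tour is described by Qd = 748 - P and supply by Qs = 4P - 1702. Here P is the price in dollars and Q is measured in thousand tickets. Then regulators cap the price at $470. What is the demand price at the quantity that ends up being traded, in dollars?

In a free market, 748 - P = 4P - 1702 gives the equilibrium P* = 490, Q* = 258.
Since 470 < 490, the ceiling is binding.
At P = 470: Qd = 748 - 470 = 278 and Qs = 4·470 - 1702 = 178.
Only 178 units reach the market. On the demand curve, the marginal buyer's willingness to pay at Q = 178 is (748 - 178) = 570.

570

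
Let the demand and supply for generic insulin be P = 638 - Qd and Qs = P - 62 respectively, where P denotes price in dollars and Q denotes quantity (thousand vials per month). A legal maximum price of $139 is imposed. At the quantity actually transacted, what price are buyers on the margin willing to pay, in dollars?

561

Rearranging demand gives Qd = 638 - P. Setting quantity demanded equal to quantity supplied, 638 - P = P - 62, gives P* = 350 and Q* = 288.
The ceiling of 139 is below the equilibrium price 350, so it binds.
At P = 139: Qd = 638 - 139 = 499 and Qs = 139 - 62 = 77.
Only 77 units reach the market. On the demand curve, the marginal buyer's willingness to pay at Q = 77 is (638 - 77) = 561.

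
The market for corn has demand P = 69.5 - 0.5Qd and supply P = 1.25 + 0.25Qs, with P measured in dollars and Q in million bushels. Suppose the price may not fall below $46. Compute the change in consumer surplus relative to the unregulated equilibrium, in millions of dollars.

-1518

Rearranging demand gives Qd = 139 - 2P; rearranging supply gives Qs = 4P - 5. Without the control the market clears where 139 - 2P = 4P - 5, i.e. P* = 24 and Q* = 91.
The floor of 46 is above the equilibrium price 24, so it binds.
At P = 46: Qd = 139 - 2·46 = 47 and Qs = 4·46 - 5 = 179.
Consumer surplus without the control is ½ · (69.5 - 24) · 91 = 2070.25.
With the floor, consumers buy 47 units at 46, so CS = ½ · (69.5 - 46) · 47 = 552.25.
Change in consumer surplus = 552.25 - 2070.25 = -1518.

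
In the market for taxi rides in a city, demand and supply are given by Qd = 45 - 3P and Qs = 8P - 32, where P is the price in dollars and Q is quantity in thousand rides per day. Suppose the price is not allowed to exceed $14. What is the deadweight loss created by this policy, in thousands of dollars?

0

Without the control the market clears where 45 - 3P = 8P - 32, i.e. P* = 7 and Q* = 24.
Since 14 is above P* = 7, the ceiling does not bind and the free-market outcome prevails.
Since the control does not bind, no trades are prevented and deadweight loss is zero.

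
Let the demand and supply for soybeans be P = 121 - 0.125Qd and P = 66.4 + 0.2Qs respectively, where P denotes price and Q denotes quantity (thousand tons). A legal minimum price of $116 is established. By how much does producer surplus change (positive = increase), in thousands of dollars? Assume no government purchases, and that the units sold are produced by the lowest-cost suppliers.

-998.4

Rearranging demand gives Qd = 968 - 8P; rearranging supply gives Qs = 5P - 332. Without the control the market clears where 968 - 8P = 5P - 332, i.e. P* = 100 and Q* = 168.
Because the floor (116) lies above the market-clearing price, it is binding.
At P = 116: Qd = 968 - 8·116 = 40 and Qs = 5·116 - 332 = 248.
Producer surplus without the control is ½ · (100 - 66.4) · 168 = 2822.4.
With the floor, 40 units are sold at 116. The supply price at Q = 40 is 74.4, so PS = ½ · [(116 - 66.4) + (116 - 74.4)] · 40 = 1824.
Change in producer surplus = 1824 - 2822.4 = -998.4.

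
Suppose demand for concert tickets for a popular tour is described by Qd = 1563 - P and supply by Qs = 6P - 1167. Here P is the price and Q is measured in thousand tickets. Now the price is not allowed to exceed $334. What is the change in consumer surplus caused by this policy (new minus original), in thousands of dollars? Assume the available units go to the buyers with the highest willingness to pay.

-9576

Without the control the market clears where 1563 - P = 6P - 1167, i.e. P* = 390 and Q* = 1173.
Since 334 < 390, the ceiling is binding.
At P = 334: Qd = 1563 - 334 = 1229 and Qs = 6·334 - 1167 = 837.
Consumer surplus without the control is ½ · (1563 - 390) · 1173 = 687964.5.
With the ceiling, 837 units are sold at 334 (assume they go to the highest-value buyers). The demand price at Q = 837 is 726, so CS = ½ · [(1563 - 334) + (726 - 334)] · 837 = 678388.5.
Change in consumer surplus = 678388.5 - 687964.5 = -9576.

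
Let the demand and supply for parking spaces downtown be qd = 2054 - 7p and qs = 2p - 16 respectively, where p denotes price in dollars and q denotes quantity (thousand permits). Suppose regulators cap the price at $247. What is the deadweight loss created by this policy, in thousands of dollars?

Setting quantity demanded equal to quantity supplied, 2054 - 7p = 2p - 16, gives p* = 230 and q* = 444.
The ceiling of 247 is above the equilibrium price 230, so it is not binding; the market clears at p* = 230, q* = 444.
Since the control does not bind, no trades are prevented and deadweight loss is zero.

0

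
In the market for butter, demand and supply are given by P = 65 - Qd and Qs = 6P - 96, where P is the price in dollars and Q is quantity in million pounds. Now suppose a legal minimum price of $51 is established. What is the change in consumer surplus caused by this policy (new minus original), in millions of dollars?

Rearranging demand gives Qd = 65 - P. Setting quantity demanded equal to quantity supplied, 65 - P = 6P - 96, gives P* = 23 and Q* = 42.
The floor of 51 is above the equilibrium price 23, so it binds.
At P = 51: Qd = 65 - 51 = 14 and Qs = 6·51 - 96 = 210.
Consumer surplus without the control is ½ · (65 - 23) · 42 = 882.
With the floor, consumers buy 14 units at 51, so CS = ½ · (65 - 51) · 14 = 98.
Change in consumer surplus = 98 - 882 = -784.

-784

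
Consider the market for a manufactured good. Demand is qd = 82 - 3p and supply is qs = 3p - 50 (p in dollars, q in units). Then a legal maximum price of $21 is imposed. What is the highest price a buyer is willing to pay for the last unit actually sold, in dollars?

Without the control the market clears where 82 - 3p = 3p - 50, i.e. p* = 22 and q* = 16.
Because the ceiling (21) lies below the market-clearing price, it is binding.
At p = 21: qd = 82 - 3·21 = 19 and qs = 3·21 - 50 = 13.
Only 13 units reach the market. On the demand curve, the marginal buyer's willingness to pay at q = 13 is (82 - 13)/3 = 23.

23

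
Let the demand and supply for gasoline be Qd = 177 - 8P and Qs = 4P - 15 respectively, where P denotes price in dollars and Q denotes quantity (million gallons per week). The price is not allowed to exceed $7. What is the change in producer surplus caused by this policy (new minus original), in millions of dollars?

In a free market, 177 - 8P = 4P - 15 gives the equilibrium P* = 16, Q* = 49.
Since 7 < 16, the ceiling is binding.
At P = 7: Qd = 177 - 8·7 = 121 and Qs = 4·7 - 15 = 13.
Producer surplus without the control is ½ · (16 - 3.75) · 49 = 300.125.
With the ceiling, producers sell 13 units at 7, so PS = ½ · (7 - 3.75) · 13 = 21.125.
Change in producer surplus = 21.125 - 300.125 = -279.

-279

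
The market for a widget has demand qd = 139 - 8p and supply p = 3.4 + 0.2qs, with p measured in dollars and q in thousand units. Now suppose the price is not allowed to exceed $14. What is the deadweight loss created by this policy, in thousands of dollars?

0

Rearranging supply gives qs = 5p - 17. In a free market, 139 - 8p = 5p - 17 gives the equilibrium p* = 12, q* = 43.
The ceiling of 14 is above the equilibrium price 12, so it is not binding; the market clears at p* = 12, q* = 43.
Since the control does not bind, no trades are prevented and deadweight loss is zero.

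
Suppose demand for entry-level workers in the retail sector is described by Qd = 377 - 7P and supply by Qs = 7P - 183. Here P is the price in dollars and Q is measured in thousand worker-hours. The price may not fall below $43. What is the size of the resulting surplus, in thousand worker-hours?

Without the control the market clears where 377 - 7P = 7P - 183, i.e. P* = 40 and Q* = 97.
Because the floor (43) lies above the market-clearing price, it is binding.
At P = 43: Qd = 377 - 7·43 = 76 and Qs = 7·43 - 183 = 118.
Surplus = Qs - Qd = 118 - 76 = 42.

42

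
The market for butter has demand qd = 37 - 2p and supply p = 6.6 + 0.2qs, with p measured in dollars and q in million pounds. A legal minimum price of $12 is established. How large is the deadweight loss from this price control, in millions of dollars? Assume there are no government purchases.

Rearranging supply gives qs = 5p - 33. In a free market, 37 - 2p = 5p - 33 gives the equilibrium p* = 10, q* = 17.
The floor of 12 is above the equilibrium price 10, so it binds.
At p = 12: qd = 37 - 2·12 = 13 and qs = 5·12 - 33 = 27.
Quantity traded falls to 13. At q = 13 the demand price is (37 - 13)/2 = 12 and the supply price is (33 + 13)/5 = 9.2.
Deadweight loss = ½ · (12 - 9.2) · (17 - 13) = ½ · 2.8 · 4 = 5.6.

5.6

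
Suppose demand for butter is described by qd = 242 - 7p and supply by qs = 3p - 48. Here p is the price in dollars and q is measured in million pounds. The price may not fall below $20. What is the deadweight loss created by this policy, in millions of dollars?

In a free market, 242 - 7p = 3p - 48 gives the equilibrium p* = 29, q* = 39.
The floor of 20 is below the equilibrium price 29, so it is not binding; the market clears at p* = 29, q* = 39.
Since the control does not bind, no trades are prevented and deadweight loss is zero.

0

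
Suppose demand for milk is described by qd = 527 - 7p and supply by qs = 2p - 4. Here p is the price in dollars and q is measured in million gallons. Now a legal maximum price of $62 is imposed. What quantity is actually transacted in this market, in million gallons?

114

Without the control the market clears where 527 - 7p = 2p - 4, i.e. p* = 59 and q* = 114.
Since 62 is above p* = 59, the ceiling does not bind and the free-market outcome prevails.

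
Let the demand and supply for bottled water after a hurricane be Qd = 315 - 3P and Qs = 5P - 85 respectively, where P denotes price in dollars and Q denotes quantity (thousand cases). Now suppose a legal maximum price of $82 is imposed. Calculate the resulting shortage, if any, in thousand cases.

Equilibrium: 315 - 3P = 5P - 85, so 400 = 8P and P* = 50, Q* = 165.
Since 82 is above P* = 50, the ceiling does not bind and the free-market outcome prevails.
Since the control does not bind, there is no shortage.

0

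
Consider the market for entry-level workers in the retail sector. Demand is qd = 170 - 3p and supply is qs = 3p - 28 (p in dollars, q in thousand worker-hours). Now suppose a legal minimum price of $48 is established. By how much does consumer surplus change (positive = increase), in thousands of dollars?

In a free market, 170 - 3p = 3p - 28 gives the equilibrium p* = 33, q* = 71.
Since 48 > 33, the floor is binding.
At p = 48: qd = 170 - 3·48 = 26 and qs = 3·48 - 28 = 116.
Consumer surplus without the control is ½ · (170/3 - 33) · 71 = 5041/6.
With the floor, consumers buy 26 units at 48, so CS = ½ · (170/3 - 48) · 26 = 338/3.
Change in consumer surplus = 338/3 - 5041/6 = -727.5.

-727.5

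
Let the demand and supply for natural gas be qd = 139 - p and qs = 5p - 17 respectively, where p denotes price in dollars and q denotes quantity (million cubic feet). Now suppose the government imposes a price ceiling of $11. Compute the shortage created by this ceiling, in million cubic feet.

90

In a free market, 139 - p = 5p - 17 gives the equilibrium p* = 26, q* = 113.
Because the ceiling (11) lies below the market-clearing price, it is binding.
At p = 11: qd = 139 - 11 = 128 and qs = 5·11 - 17 = 38.
Shortage = qd - qs = 128 - 38 = 90.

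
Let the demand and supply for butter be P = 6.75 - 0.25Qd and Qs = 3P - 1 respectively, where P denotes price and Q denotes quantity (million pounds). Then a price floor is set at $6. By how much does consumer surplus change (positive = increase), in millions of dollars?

Rearranging demand gives Qd = 27 - 4P. Setting quantity demanded equal to quantity supplied, 27 - 4P = 3P - 1, gives P* = 4 and Q* = 11.
Because the floor (6) lies above the market-clearing price, it is binding.
At P = 6: Qd = 27 - 4·6 = 3 and Qs = 3·6 - 1 = 17.
Consumer surplus without the control is ½ · (6.75 - 4) · 11 = 15.125.
With the floor, consumers buy 3 units at 6, so CS = ½ · (6.75 - 6) · 3 = 1.125.
Change in consumer surplus = 1.125 - 15.125 = -14.

-14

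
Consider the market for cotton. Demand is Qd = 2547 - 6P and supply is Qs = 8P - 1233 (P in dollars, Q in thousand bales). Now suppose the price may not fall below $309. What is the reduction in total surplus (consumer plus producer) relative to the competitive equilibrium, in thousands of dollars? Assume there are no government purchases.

Equilibrium: 2547 - 6P = 8P - 1233, so 3780 = 14P and P* = 270, Q* = 927.
Because the floor (309) lies above the market-clearing price, it is binding.
At P = 309: Qd = 2547 - 6·309 = 693 and Qs = 8·309 - 1233 = 1239.
Quantity traded falls to 693. At Q = 693 the demand price is (2547 - 693)/6 = 309 and the supply price is (1233 + 693)/8 = 240.75.
Deadweight loss = ½ · (309 - 240.75) · (927 - 693) = ½ · 68.25 · 234 = 7985.25.

7985.25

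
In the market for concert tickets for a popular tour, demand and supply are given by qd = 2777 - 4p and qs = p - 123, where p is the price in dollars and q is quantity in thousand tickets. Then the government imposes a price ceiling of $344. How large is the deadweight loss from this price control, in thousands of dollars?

Without the control the market clears where 2777 - 4p = p - 123, i.e. p* = 580 and q* = 457.
Because the ceiling (344) lies below the market-clearing price, it is binding.
At p = 344: qd = 2777 - 4·344 = 1401 and qs = 344 - 123 = 221.
Quantity traded falls to 221. At q = 221 the demand price is (2777 - 221)/4 = 639 and the supply price is 123 + 221 = 344.
Deadweight loss = ½ · (639 - 344) · (457 - 221) = ½ · 295 · 236 = 34810.

34810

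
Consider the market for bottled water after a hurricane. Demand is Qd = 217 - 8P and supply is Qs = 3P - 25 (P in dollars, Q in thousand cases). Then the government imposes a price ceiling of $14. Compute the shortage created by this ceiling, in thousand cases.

88

Without the control the market clears where 217 - 8P = 3P - 25, i.e. P* = 22 and Q* = 41.
The ceiling of 14 is below the equilibrium price 22, so it binds.
At P = 14: Qd = 217 - 8·14 = 105 and Qs = 3·14 - 25 = 17.
Shortage = Qd - Qs = 105 - 17 = 88.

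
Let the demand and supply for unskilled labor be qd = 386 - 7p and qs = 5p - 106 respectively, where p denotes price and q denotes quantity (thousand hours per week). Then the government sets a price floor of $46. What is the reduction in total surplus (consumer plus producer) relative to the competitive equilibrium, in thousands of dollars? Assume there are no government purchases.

210

Equilibrium: 386 - 7p = 5p - 106, so 492 = 12p and p* = 41, q* = 99.
Since 46 > 41, the floor is binding.
At p = 46: qd = 386 - 7·46 = 64 and qs = 5·46 - 106 = 124.
Quantity traded falls to 64. At q = 64 the demand price is (386 - 64)/7 = 46 and the supply price is (106 + 64)/5 = 34.
Deadweight loss = ½ · (46 - 34) · (99 - 64) = ½ · 12 · 35 = 210.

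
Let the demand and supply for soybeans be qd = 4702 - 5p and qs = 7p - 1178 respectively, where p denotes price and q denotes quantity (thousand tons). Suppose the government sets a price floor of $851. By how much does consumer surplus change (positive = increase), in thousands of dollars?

Equilibrium: 4702 - 5p = 7p - 1178, so 5880 = 12p and p* = 490, q* = 2252.
The floor of 851 is above the equilibrium price 490, so it binds.
At p = 851: qd = 4702 - 5·851 = 447 and qs = 7·851 - 1178 = 4779.
Consumer surplus without the control is ½ · (940.4 - 490) · 2252 = 507150.4.
With the floor, consumers buy 447 units at 851, so CS = ½ · (940.4 - 851) · 447 = 19980.9.
Change in consumer surplus = 19980.9 - 507150.4 = -487169.5.

-487169.5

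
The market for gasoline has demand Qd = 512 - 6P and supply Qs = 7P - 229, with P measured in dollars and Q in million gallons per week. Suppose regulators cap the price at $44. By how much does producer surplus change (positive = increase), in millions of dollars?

Without the control the market clears where 512 - 6P = 7P - 229, i.e. P* = 57 and Q* = 170.
Because the ceiling (44) lies below the market-clearing price, it is binding.
At P = 44: Qd = 512 - 6·44 = 248 and Qs = 7·44 - 229 = 79.
Producer surplus without the control is ½ · (57 - 229/7) · 170 = 14450/7.
With the ceiling, producers sell 79 units at 44, so PS = ½ · (44 - 229/7) · 79 = 6241/14.
Change in producer surplus = 6241/14 - 14450/7 = -1618.5.

-1618.5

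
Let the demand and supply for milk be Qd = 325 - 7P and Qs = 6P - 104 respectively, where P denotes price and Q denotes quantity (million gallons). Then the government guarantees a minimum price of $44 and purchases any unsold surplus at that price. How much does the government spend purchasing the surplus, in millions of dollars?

Equilibrium: 325 - 7P = 6P - 104, so 429 = 13P and P* = 33, Q* = 94.
The floor of 44 is above the equilibrium price 33, so it binds.
At P = 44: Qd = 325 - 7·44 = 17 and Qs = 6·44 - 104 = 160.
Surplus = Qs - Qd = 143.
Government expenditure = surplus × support price = 143 × 44 = 6292.

6292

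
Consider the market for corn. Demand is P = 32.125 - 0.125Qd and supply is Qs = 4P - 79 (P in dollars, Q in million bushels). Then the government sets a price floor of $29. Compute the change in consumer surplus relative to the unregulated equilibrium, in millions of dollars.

Rearranging demand gives Qd = 257 - 8P. Without the control the market clears where 257 - 8P = 4P - 79, i.e. P* = 28 and Q* = 33.
Because the floor (29) lies above the market-clearing price, it is binding.
At P = 29: Qd = 257 - 8·29 = 25 and Qs = 4·29 - 79 = 37.
Consumer surplus without the control is ½ · (32.125 - 28) · 33 = 68.0625.
With the floor, consumers buy 25 units at 29, so CS = ½ · (32.125 - 29) · 25 = 39.0625.
Change in consumer surplus = 39.0625 - 68.0625 = -29.

-29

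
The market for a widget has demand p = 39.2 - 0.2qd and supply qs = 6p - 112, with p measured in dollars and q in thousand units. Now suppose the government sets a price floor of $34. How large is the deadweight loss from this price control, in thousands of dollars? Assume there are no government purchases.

165

Rearranging demand gives qd = 196 - 5p. Without the control the market clears where 196 - 5p = 6p - 112, i.e. p* = 28 and q* = 56.
Since 34 > 28, the floor is binding.
At p = 34: qd = 196 - 5·34 = 26 and qs = 6·34 - 112 = 92.
Quantity traded falls to 26. At q = 26 the demand price is (196 - 26)/5 = 34 and the supply price is (112 + 26)/6 = 23.
Deadweight loss = ½ · (34 - 23) · (56 - 26) = ½ · 11 · 30 = 165.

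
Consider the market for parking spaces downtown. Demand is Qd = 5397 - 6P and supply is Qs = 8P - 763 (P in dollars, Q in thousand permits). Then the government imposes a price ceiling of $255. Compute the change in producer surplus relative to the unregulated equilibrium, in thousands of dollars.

-373145

Setting quantity demanded equal to quantity supplied, 5397 - 6P = 8P - 763, gives P* = 440 and Q* = 2757.
The ceiling of 255 is below the equilibrium price 440, so it binds.
At P = 255: Qd = 5397 - 6·255 = 3867 and Qs = 8·255 - 763 = 1277.
Producer surplus without the control is ½ · (440 - 95.375) · 2757 = 475065.5625.
With the ceiling, producers sell 1277 units at 255, so PS = ½ · (255 - 95.375) · 1277 = 101920.5625.
Change in producer surplus = 101920.5625 - 475065.5625 = -373145.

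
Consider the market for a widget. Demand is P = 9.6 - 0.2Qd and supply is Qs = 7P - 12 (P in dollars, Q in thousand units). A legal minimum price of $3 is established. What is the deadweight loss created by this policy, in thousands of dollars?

0

Rearranging demand gives Qd = 48 - 5P. Without the control the market clears where 48 - 5P = 7P - 12, i.e. P* = 5 and Q* = 23.
The floor of 3 is below the equilibrium price 5, so it is not binding; the market clears at P* = 5, Q* = 23.
Since the control does not bind, no trades are prevented and deadweight loss is zero.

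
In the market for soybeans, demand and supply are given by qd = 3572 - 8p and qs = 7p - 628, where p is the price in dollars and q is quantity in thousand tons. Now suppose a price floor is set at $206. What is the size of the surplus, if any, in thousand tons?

0

Equilibrium: 3572 - 8p = 7p - 628, so 4200 = 15p and p* = 280, q* = 1332.
Since 206 is below p* = 280, the floor does not bind and the free-market outcome prevails.
Since the control does not bind, there is no surplus.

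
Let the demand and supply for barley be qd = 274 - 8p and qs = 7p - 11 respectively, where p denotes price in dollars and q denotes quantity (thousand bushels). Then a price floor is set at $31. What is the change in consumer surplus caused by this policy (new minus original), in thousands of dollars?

-888

In a free market, 274 - 8p = 7p - 11 gives the equilibrium p* = 19, q* = 122.
Since 31 > 19, the floor is binding.
At p = 31: qd = 274 - 8·31 = 26 and qs = 7·31 - 11 = 206.
Consumer surplus without the control is ½ · (34.25 - 19) · 122 = 930.25.
With the floor, consumers buy 26 units at 31, so CS = ½ · (34.25 - 31) · 26 = 42.25.
Change in consumer surplus = 42.25 - 930.25 = -888.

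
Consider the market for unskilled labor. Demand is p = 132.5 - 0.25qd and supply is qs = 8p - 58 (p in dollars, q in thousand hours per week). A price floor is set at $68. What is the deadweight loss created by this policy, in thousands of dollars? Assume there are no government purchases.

Rearranging demand gives qd = 530 - 4p. Equilibrium: 530 - 4p = 8p - 58, so 588 = 12p and p* = 49, q* = 334.
Because the floor (68) lies above the market-clearing price, it is binding.
At p = 68: qd = 530 - 4·68 = 258 and qs = 8·68 - 58 = 486.
Quantity traded falls to 258. At q = 258 the demand price is (530 - 258)/4 = 68 and the supply price is (58 + 258)/8 = 39.5.
Deadweight loss = ½ · (68 - 39.5) · (334 - 258) = ½ · 28.5 · 76 = 1083.

1083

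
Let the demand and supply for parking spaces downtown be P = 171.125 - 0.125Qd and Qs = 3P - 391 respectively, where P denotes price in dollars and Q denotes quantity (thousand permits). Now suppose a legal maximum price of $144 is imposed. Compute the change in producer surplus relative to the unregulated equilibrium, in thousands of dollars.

-1040

Rearranging demand gives Qd = 1369 - 8P. In a free market, 1369 - 8P = 3P - 391 gives the equilibrium P* = 160, Q* = 89.
Since 144 < 160, the ceiling is binding.
At P = 144: Qd = 1369 - 8·144 = 217 and Qs = 3·144 - 391 = 41.
Producer surplus without the control is ½ · (160 - 391/3) · 89 = 7921/6.
With the ceiling, producers sell 41 units at 144, so PS = ½ · (144 - 391/3) · 41 = 1681/6.
Change in producer surplus = 1681/6 - 7921/6 = -1040.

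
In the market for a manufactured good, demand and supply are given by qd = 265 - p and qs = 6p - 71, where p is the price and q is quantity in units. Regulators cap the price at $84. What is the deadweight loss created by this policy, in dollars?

Equilibrium: 265 - p = 6p - 71, so 336 = 7p and p* = 48, q* = 217.
Since 84 is above p* = 48, the ceiling does not bind and the free-market outcome prevails.
Since the control does not bind, no trades are prevented and deadweight loss is zero.

0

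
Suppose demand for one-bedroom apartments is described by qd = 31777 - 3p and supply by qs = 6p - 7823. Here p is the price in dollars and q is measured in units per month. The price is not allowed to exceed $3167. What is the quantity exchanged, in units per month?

Setting quantity demanded equal to quantity supplied, 31777 - 3p = 6p - 7823, gives p* = 4400 and q* = 18577.
Because the ceiling (3167) lies below the market-clearing price, it is binding.
At p = 3167: qd = 31777 - 3·3167 = 22276 and qs = 6·3167 - 7823 = 11179.
The quantity actually transacted is the short side, supply: 11179.

11179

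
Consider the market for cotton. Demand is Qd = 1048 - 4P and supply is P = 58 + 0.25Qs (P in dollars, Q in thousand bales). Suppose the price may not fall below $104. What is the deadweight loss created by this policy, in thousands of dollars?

0

Rearranging supply gives Qs = 4P - 232. Equilibrium: 1048 - 4P = 4P - 232, so 1280 = 8P and P* = 160, Q* = 408.
The floor of 104 is below the equilibrium price 160, so it is not binding; the market clears at P* = 160, Q* = 408.
Since the control does not bind, no trades are prevented and deadweight loss is zero.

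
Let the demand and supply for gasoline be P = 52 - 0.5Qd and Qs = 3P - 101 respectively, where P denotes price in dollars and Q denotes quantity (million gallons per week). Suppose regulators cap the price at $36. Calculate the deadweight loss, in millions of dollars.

93.75

Rearranging demand gives Qd = 104 - 2P. Without the control the market clears where 104 - 2P = 3P - 101, i.e. P* = 41 and Q* = 22.
Because the ceiling (36) lies below the market-clearing price, it is binding.
At P = 36: Qd = 104 - 2·36 = 32 and Qs = 3·36 - 101 = 7.
Quantity traded falls to 7. At Q = 7 the demand price is (104 - 7)/2 = 48.5 and the supply price is (101 + 7)/3 = 36.
Deadweight loss = ½ · (48.5 - 36) · (22 - 7) = ½ · 12.5 · 15 = 93.75.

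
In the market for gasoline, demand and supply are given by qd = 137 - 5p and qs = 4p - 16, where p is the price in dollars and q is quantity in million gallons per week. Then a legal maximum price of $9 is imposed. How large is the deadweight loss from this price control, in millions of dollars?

230.4

In a free market, 137 - 5p = 4p - 16 gives the equilibrium p* = 17, q* = 52.
The ceiling of 9 is below the equilibrium price 17, so it binds.
At p = 9: qd = 137 - 5·9 = 92 and qs = 4·9 - 16 = 20.
Quantity traded falls to 20. At q = 20 the demand price is (137 - 20)/5 = 23.4 and the supply price is (16 + 20)/4 = 9.
Deadweight loss = ½ · (23.4 - 9) · (52 - 20) = ½ · 14.4 · 32 = 230.4.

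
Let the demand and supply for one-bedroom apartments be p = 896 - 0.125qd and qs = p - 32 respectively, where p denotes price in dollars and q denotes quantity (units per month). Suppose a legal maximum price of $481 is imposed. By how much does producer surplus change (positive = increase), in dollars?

-194111.5

Rearranging demand gives qd = 7168 - 8p. Setting quantity demanded equal to quantity supplied, 7168 - 8p = p - 32, gives p* = 800 and q* = 768.
Since 481 < 800, the ceiling is binding.
At p = 481: qd = 7168 - 8·481 = 3320 and qs = 481 - 32 = 449.
Producer surplus without the control is ½ · (800 - 32) · 768 = 294912.
With the ceiling, producers sell 449 units at 481, so PS = ½ · (481 - 32) · 449 = 100800.5.
Change in producer surplus = 100800.5 - 294912 = -194111.5.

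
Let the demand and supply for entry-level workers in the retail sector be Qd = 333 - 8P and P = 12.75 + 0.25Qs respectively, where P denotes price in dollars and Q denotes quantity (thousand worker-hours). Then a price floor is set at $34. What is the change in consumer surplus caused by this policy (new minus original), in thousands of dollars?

Rearranging supply gives Qs = 4P - 51. In a free market, 333 - 8P = 4P - 51 gives the equilibrium P* = 32, Q* = 77.
Since 34 > 32, the floor is binding.
At P = 34: Qd = 333 - 8·34 = 61 and Qs = 4·34 - 51 = 85.
Consumer surplus without the control is ½ · (41.625 - 32) · 77 = 370.5625.
With the floor, consumers buy 61 units at 34, so CS = ½ · (41.625 - 34) · 61 = 232.5625.
Change in consumer surplus = 232.5625 - 370.5625 = -138.

-138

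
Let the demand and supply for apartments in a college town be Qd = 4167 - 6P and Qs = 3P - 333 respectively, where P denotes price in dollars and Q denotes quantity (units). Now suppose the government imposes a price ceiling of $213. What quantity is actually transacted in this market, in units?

306

Equilibrium: 4167 - 6P = 3P - 333, so 4500 = 9P and P* = 500, Q* = 1167.
The ceiling of 213 is below the equilibrium price 500, so it binds.
At P = 213: Qd = 4167 - 6·213 = 2889 and Qs = 3·213 - 333 = 306.
The quantity actually transacted is the short side, supply: 306.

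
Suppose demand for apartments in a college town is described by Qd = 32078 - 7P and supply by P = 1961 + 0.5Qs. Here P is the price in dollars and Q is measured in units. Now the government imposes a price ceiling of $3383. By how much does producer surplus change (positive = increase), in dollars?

-2135437

Rearranging supply gives Qs = 2P - 3922. In a free market, 32078 - 7P = 2P - 3922 gives the equilibrium P* = 4000, Q* = 4078.
The ceiling of 3383 is below the equilibrium price 4000, so it binds.
At P = 3383: Qd = 32078 - 7·3383 = 8397 and Qs = 2·3383 - 3922 = 2844.
Producer surplus without the control is ½ · (4000 - 1961) · 4078 = 4157521.
With the ceiling, producers sell 2844 units at 3383, so PS = ½ · (3383 - 1961) · 2844 = 2022084.
Change in producer surplus = 2022084 - 4157521 = -2135437.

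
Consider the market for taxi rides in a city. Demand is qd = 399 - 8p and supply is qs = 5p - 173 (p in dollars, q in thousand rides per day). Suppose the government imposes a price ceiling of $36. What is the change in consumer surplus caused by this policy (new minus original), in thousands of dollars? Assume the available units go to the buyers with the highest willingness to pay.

Setting quantity demanded equal to quantity supplied, 399 - 8p = 5p - 173, gives p* = 44 and q* = 47.
Because the ceiling (36) lies below the market-clearing price, it is binding.
At p = 36: qd = 399 - 8·36 = 111 and qs = 5·36 - 173 = 7.
Consumer surplus without the control is ½ · (49.875 - 44) · 47 = 138.0625.
With the ceiling, 7 units are sold at 36 (assume they go to the highest-value buyers). The demand price at q = 7 is 49, so CS = ½ · [(49.875 - 36) + (49 - 36)] · 7 = 94.0625.
Change in consumer surplus = 94.0625 - 138.0625 = -44.

-44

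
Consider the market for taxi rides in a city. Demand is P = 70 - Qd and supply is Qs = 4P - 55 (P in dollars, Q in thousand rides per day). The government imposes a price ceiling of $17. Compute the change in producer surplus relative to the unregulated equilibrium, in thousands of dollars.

-232

Rearranging demand gives Qd = 70 - P. Equilibrium: 70 - P = 4P - 55, so 125 = 5P and P* = 25, Q* = 45.
The ceiling of 17 is below the equilibrium price 25, so it binds.
At P = 17: Qd = 70 - 17 = 53 and Qs = 4·17 - 55 = 13.
Producer surplus without the control is ½ · (25 - 13.75) · 45 = 253.125.
With the ceiling, producers sell 13 units at 17, so PS = ½ · (17 - 13.75) · 13 = 21.125.
Change in producer surplus = 21.125 - 253.125 = -232.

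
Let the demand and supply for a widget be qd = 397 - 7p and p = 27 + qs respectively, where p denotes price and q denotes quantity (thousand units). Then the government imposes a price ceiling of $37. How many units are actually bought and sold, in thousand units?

Rearranging supply gives qs = p - 27. Setting quantity demanded equal to quantity supplied, 397 - 7p = p - 27, gives p* = 53 and q* = 26.
The ceiling of 37 is below the equilibrium price 53, so it binds.
At p = 37: qd = 397 - 7·37 = 138 and qs = 37 - 27 = 10.
The quantity actually transacted is the short side, supply: 10.

10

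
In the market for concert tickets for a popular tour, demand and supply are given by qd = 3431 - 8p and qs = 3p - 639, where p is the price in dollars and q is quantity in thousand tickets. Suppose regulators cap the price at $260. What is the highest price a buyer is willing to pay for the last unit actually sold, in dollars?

411.25

Without the control the market clears where 3431 - 8p = 3p - 639, i.e. p* = 370 and q* = 471.
Since 260 < 370, the ceiling is binding.
At p = 260: qd = 3431 - 8·260 = 1351 and qs = 3·260 - 639 = 141.
Only 141 units reach the market. On the demand curve, the marginal buyer's willingness to pay at q = 141 is (3431 - 141)/8 = 411.25.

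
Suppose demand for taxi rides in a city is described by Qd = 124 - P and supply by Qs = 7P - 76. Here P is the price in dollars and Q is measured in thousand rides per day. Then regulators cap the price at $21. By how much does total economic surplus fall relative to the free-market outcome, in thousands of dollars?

448

Without the control the market clears where 124 - P = 7P - 76, i.e. P* = 25 and Q* = 99.
The ceiling of 21 is below the equilibrium price 25, so it binds.
At P = 21: Qd = 124 - 21 = 103 and Qs = 7·21 - 76 = 71.
Quantity traded falls to 71. At Q = 71 the demand price is 124 - 71 = 53 and the supply price is (76 + 71)/7 = 21.
Deadweight loss = ½ · (53 - 21) · (99 - 71) = ½ · 32 · 28 = 448.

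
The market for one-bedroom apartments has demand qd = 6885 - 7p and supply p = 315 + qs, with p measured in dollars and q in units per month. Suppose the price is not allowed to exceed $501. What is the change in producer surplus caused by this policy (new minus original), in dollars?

Rearranging supply gives qs = p - 315. In a free market, 6885 - 7p = p - 315 gives the equilibrium p* = 900, q* = 585.
Because the ceiling (501) lies below the market-clearing price, it is binding.
At p = 501: qd = 6885 - 7·501 = 3378 and qs = 501 - 315 = 186.
Producer surplus without the control is ½ · (900 - 315) · 585 = 171112.5.
With the ceiling, producers sell 186 units at 501, so PS = ½ · (501 - 315) · 186 = 17298.
Change in producer surplus = 17298 - 171112.5 = -153814.5.

-153814.5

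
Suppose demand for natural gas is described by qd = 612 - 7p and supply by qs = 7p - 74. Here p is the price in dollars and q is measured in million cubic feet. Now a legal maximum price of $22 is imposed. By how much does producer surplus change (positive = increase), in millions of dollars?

Equilibrium: 612 - 7p = 7p - 74, so 686 = 14p and p* = 49, q* = 269.
The ceiling of 22 is below the equilibrium price 49, so it binds.
At p = 22: qd = 612 - 7·22 = 458 and qs = 7·22 - 74 = 80.
Producer surplus without the control is ½ · (49 - 74/7) · 269 = 72361/14.
With the ceiling, producers sell 80 units at 22, so PS = ½ · (22 - 74/7) · 80 = 3200/7.
Change in producer surplus = 3200/7 - 72361/14 = -4711.5.

-4711.5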